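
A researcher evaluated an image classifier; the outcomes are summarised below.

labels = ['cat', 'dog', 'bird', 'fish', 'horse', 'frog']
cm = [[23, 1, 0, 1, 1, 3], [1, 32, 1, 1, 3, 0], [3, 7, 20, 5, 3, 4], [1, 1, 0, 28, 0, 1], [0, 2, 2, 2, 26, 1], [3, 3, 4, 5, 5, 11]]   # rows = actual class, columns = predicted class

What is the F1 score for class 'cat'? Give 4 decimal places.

F1 score = 2·TP/(2·TP+FP+FN).
cat: TP=23, FP=1+3+1+0+3=8, FN=1+0+1+1+3=6 → 46/60 = 0.76667

0.7667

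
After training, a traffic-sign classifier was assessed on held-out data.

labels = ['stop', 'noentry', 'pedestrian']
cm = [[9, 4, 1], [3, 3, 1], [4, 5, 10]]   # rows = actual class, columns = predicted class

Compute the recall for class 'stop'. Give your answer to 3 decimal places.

recall = TP/(TP+FN).
stop: TP=9, FN=4+1=5 → 9/14 = 0.6429

0.643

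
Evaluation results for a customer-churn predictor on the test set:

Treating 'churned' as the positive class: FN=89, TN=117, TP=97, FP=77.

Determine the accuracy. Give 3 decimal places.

Accuracy = (TP+TN)/N = (97+117)/380 = 0.563

0.563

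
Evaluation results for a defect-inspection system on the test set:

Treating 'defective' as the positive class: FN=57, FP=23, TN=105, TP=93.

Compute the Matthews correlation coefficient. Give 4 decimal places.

0.4451

MCC = (TP·TN − FP·FN) / √((TP+FP)(TP+FN)(TN+FP)(TN+FN))
Numerator = 93·105 − 23·57 = 8454
Denominator = √(116·150·128·162) = √360806400 = 18994.9046
MCC = 8454 / 18994.9046 = 0.4451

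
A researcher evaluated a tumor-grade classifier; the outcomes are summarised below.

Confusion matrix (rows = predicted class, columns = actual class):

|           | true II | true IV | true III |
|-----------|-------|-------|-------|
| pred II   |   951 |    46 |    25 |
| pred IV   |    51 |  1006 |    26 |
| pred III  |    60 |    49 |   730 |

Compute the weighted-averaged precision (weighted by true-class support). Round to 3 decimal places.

Per-class precision (TP/(TP+FP)):
  II: TP=951, FP=46+25=71 → 951/1022 = 0.9305
  IV: TP=1006, FP=51+26=77 → 1006/1083 = 0.9289
  III: TP=730, FP=60+49=109 → 730/839 = 0.8701
Weighted-precision = Σ (supportᵢ/N)·precisionᵢ with N=2944: (1062/2944)·0.9305 + (1101/2944)·0.9289 + (781/2944)·0.8701 = 0.914

0.914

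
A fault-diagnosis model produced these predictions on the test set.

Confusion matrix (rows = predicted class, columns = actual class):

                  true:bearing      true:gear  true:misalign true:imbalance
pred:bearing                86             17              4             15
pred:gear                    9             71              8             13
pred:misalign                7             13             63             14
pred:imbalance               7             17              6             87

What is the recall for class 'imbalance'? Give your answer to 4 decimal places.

recall = TP/(TP+FN).
imbalance: TP=87, FN=15+13+14=42 → 87/129 = 0.67442

0.6744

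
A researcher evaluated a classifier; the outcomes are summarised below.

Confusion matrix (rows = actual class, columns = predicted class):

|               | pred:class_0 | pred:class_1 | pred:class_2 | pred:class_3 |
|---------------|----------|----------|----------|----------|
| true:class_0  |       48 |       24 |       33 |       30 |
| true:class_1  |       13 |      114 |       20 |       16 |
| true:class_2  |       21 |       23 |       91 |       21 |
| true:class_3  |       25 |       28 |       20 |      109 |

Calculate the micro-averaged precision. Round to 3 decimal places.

0.569

Micro-averaging pools counts across classes: ΣTP=362, ΣFP=274, ΣFN=274.
Micro-precision = TP/(TP+FP) on pooled counts = 0.569 (equals overall accuracy in single-label multiclass).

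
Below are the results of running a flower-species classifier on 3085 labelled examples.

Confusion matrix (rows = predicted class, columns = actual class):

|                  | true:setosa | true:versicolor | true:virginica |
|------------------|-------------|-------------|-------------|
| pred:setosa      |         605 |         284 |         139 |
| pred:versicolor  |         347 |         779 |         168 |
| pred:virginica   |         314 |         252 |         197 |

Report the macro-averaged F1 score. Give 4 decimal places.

Per-class F1 score (2·TP/(2·TP+FP+FN)):
  setosa: TP=605, FP=284+139=423, FN=347+314=661 → 1210/2294 = 0.52746
  versicolor: TP=779, FP=347+168=515, FN=284+252=536 → 1558/2609 = 0.59716
  virginica: TP=197, FP=314+252=566, FN=139+168=307 → 394/1267 = 0.31097
Macro-F1 score = mean = (0.52746 + 0.59716 + 0.31097) / 3 = 0.4785

0.4785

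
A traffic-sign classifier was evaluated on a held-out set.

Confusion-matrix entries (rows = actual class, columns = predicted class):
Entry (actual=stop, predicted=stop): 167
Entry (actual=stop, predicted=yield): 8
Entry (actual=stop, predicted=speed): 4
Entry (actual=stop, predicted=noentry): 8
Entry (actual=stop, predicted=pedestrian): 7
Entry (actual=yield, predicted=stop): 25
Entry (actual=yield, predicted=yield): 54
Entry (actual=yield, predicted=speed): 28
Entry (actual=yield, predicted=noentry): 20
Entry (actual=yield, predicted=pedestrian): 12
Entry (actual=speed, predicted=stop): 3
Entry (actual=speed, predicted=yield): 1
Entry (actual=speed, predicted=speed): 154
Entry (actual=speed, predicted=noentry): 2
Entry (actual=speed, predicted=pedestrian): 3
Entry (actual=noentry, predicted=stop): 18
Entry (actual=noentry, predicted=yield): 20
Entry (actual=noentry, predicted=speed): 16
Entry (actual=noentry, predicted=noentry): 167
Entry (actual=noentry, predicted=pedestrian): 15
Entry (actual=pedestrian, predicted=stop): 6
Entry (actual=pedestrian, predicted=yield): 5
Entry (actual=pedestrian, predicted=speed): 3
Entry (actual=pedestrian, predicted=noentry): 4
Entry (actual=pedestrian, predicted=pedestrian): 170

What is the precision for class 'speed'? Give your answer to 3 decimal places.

0.751

Take TP from the diagonal, FP from the rest of the 'speed' prediction marginal, FN from the rest of the 'speed' actual marginal.
precision = TP/(TP+FP).
speed: TP=154, FP=4+28+16+3=51 → 154/205 = 0.7512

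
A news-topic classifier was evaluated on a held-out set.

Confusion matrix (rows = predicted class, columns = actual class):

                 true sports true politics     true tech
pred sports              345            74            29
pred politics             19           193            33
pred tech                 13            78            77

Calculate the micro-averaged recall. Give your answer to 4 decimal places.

Micro-averaging pools counts across classes: ΣTP=615, ΣFP=246, ΣFN=246.
Micro-recall = TP/(TP+FN) on pooled counts = 0.7143 (equals overall accuracy in single-label multiclass).

0.7143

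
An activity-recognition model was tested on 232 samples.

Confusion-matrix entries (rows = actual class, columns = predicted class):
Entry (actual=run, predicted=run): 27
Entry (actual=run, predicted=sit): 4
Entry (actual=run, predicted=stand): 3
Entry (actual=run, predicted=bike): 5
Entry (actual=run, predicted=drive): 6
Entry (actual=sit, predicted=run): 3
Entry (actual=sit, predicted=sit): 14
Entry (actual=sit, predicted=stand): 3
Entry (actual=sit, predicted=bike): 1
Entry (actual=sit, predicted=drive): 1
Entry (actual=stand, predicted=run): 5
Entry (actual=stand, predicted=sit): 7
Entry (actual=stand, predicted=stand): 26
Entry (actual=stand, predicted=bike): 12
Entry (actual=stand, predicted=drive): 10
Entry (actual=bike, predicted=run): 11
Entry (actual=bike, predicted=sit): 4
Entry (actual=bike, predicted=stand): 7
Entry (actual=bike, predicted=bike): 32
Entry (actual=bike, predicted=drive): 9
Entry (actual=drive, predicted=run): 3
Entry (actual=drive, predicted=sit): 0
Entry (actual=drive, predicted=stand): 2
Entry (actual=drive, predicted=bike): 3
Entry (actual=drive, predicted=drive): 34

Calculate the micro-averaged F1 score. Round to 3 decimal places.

0.573

Micro-averaging pools counts across classes: ΣTP=133, ΣFP=99, ΣFN=99.
Micro-F1 score = 2·TP/(2·TP+FP+FN) on pooled counts = 0.573 (equals overall accuracy in single-label multiclass).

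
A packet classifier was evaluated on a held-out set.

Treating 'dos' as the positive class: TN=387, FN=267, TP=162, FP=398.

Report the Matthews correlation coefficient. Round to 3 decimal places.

-0.124

MCC = (TP·TN − FP·FN) / √((TP+FP)(TP+FN)(TN+FP)(TN+FN))
Numerator = 162·387 − 398·267 = -43572
Denominator = √(560·429·785·654) = √123336813600 = 351193.4134
MCC = -43572 / 351193.4134 = -0.124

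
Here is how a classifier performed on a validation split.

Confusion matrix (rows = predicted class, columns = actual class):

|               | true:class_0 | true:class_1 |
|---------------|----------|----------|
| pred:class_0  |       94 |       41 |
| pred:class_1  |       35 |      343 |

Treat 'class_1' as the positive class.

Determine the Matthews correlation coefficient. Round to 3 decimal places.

0.613

MCC = (TP·TN − FP·FN) / √((TP+FP)(TP+FN)(TN+FP)(TN+FN))
Numerator = 343·94 − 35·41 = 30807
Denominator = √(378·384·129·135) = √2527822080 = 50277.4510
MCC = 30807 / 50277.4510 = 0.613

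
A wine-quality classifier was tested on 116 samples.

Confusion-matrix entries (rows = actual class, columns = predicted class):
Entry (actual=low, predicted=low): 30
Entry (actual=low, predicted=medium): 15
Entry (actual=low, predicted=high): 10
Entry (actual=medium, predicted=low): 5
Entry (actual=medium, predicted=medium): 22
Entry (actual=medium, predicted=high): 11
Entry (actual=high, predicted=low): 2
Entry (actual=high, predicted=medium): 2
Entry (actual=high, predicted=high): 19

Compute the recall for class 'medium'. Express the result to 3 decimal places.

0.579

Treat 'medium' as positive and all other classes as negative.
recall = TP/(TP+FN).
medium: TP=22, FN=5+11=16 → 22/38 = 0.5789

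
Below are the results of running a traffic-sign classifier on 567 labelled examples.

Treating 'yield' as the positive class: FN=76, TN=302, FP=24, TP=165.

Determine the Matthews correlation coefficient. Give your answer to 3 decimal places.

MCC = (TP·TN − FP·FN) / √((TP+FP)(TP+FN)(TN+FP)(TN+FN))
Numerator = 165·302 − 24·76 = 48006
Denominator = √(189·241·326·378) = √5612912172 = 74919.3711
MCC = 48006 / 74919.3711 = 0.641

0.641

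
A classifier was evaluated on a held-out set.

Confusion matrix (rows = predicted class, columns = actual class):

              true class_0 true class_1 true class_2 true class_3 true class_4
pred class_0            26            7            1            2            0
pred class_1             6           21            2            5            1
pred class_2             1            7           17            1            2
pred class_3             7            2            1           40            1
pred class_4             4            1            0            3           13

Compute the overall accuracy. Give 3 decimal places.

Accuracy = trace / total = (26+21+17+40+13=117) / 171 = 117/171 = 0.684

0.684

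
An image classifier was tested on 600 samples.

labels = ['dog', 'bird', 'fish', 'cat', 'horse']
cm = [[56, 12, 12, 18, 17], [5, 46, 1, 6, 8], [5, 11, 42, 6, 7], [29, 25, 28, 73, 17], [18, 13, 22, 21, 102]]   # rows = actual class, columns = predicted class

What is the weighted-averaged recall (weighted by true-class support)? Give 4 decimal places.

Per-class recall (TP/(TP+FN)):
  dog: TP=56, FN=12+12+18+17=59 → 56/115 = 0.48696
  bird: TP=46, FN=5+1+6+8=20 → 46/66 = 0.69697
  fish: TP=42, FN=5+11+6+7=29 → 42/71 = 0.59155
  cat: TP=73, FN=29+25+28+17=99 → 73/172 = 0.42442
  horse: TP=102, FN=18+13+22+21=74 → 102/176 = 0.57955
Weighted-recall = Σ (supportᵢ/N)·recallᵢ with N=600: (115/600)·0.48696 + (66/600)·0.69697 + (71/600)·0.59155 + (172/600)·0.42442 + (176/600)·0.57955 = 0.5317

0.5317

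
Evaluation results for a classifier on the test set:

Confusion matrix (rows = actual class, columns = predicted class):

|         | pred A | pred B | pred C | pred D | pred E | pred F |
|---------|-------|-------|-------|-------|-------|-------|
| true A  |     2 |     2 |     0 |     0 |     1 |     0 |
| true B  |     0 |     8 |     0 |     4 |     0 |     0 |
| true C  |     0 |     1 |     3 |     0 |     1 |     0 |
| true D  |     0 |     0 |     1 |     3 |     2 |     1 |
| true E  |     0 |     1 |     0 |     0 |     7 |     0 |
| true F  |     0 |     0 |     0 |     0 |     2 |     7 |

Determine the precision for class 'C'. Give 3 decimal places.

0.750

One-vs-rest for 'C': TP = diagonal; FP = other classes predicted 'C'; FN = 'C' predicted as other.
precision = TP/(TP+FP).
C: TP=3, FP=0+0+1+0+0=1 → 3/4 = 0.7500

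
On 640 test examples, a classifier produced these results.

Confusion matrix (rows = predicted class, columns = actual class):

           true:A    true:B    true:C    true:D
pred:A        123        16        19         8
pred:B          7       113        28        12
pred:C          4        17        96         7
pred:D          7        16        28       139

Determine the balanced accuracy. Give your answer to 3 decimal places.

Balanced accuracy = mean of per-class recall.
  A: recall = 123/141 = 0.8723
  B: recall = 113/162 = 0.6975
  C: recall = 96/171 = 0.5614
  D: recall = 139/166 = 0.8373
Mean = (0.8723 + 0.6975 + 0.5614 + 0.8373) / 4 = 0.742

0.742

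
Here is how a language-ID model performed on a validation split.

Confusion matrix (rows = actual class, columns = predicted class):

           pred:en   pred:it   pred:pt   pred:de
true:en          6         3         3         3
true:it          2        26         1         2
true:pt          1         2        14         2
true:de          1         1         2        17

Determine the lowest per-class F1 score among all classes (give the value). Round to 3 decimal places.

0.480

Per-class F1 score (2·TP/(2·TP+FP+FN)):
  en: TP=6, FP=2+1+1=4, FN=3+3+3=9 → 12/25 = 0.4800
  it: TP=26, FP=3+2+1=6, FN=2+1+2=5 → 52/63 = 0.8254
  pt: TP=14, FP=3+1+2=6, FN=1+2+2=5 → 28/39 = 0.7179
  de: TP=17, FP=3+2+2=7, FN=1+1+2=4 → 34/45 = 0.7556
Lowest is class 'en' with F1 score = 0.480.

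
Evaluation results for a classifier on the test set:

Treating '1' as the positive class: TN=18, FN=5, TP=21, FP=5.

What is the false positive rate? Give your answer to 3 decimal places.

0.217

FPR = FP/(FP+TN) = 5/(5+18) = 0.217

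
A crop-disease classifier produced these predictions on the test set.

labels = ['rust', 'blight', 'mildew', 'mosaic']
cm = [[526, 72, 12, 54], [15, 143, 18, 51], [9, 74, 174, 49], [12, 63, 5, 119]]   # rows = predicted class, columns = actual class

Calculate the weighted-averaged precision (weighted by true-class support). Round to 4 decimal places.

Per-class precision (TP/(TP+FP)):
  rust: TP=526, FP=72+12+54=138 → 526/664 = 0.79217
  blight: TP=143, FP=15+18+51=84 → 143/227 = 0.62996
  mildew: TP=174, FP=9+74+49=132 → 174/306 = 0.56863
  mosaic: TP=119, FP=12+63+5=80 → 119/199 = 0.59799
Weighted-precision = Σ (supportᵢ/N)·precisionᵢ with N=1396: (562/1396)·0.79217 + (352/1396)·0.62996 + (209/1396)·0.56863 + (273/1396)·0.59799 = 0.6798

0.6798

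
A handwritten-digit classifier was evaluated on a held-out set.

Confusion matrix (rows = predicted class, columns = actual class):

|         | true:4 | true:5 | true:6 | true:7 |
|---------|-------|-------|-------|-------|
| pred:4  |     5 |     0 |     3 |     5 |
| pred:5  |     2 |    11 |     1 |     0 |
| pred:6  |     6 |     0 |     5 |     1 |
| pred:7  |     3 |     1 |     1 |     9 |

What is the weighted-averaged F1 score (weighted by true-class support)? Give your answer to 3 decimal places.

0.557

Per-class F1 score (2·TP/(2·TP+FP+FN)):
  4: TP=5, FP=0+3+5=8, FN=2+6+3=11 → 10/29 = 0.3448
  5: TP=11, FP=2+1+0=3, FN=0+0+1=1 → 22/26 = 0.8462
  6: TP=5, FP=6+0+1=7, FN=3+1+1=5 → 10/22 = 0.4545
  7: TP=9, FP=3+1+1=5, FN=5+0+1=6 → 18/29 = 0.6207
Weighted-F1 score = Σ (supportᵢ/N)·F1 scoreᵢ with N=53: (16/53)·0.3448 + (12/53)·0.8462 + (10/53)·0.4545 + (15/53)·0.6207 = 0.557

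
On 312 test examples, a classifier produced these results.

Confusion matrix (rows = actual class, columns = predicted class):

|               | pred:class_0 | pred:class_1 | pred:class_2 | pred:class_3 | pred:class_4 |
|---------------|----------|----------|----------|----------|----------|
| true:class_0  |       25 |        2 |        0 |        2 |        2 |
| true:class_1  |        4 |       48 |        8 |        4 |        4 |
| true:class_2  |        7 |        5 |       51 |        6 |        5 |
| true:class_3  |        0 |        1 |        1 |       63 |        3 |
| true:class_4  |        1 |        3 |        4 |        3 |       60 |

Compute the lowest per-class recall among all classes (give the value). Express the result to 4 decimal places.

Per-class recall (TP/(TP+FN)):
  class_0: TP=25, FN=2+0+2+2=6 → 25/31 = 0.80645
  class_1: TP=48, FN=4+8+4+4=20 → 48/68 = 0.70588
  class_2: TP=51, FN=7+5+6+5=23 → 51/74 = 0.68919
  class_3: TP=63, FN=0+1+1+3=5 → 63/68 = 0.92647
  class_4: TP=60, FN=1+3+4+3=11 → 60/71 = 0.84507
Lowest is class 'class_2' with recall = 0.6892.

0.6892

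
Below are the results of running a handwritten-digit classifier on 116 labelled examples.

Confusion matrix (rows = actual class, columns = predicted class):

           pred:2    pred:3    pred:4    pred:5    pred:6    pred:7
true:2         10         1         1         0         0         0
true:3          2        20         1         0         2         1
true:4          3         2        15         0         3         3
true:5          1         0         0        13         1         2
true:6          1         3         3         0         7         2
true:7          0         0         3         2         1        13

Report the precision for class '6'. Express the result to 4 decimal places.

Take TP from the diagonal, FP from the rest of the '6' prediction marginal, FN from the rest of the '6' actual marginal.
precision = TP/(TP+FP).
6: TP=7, FP=0+2+3+1+1=7 → 7/14 = 0.50000

0.5000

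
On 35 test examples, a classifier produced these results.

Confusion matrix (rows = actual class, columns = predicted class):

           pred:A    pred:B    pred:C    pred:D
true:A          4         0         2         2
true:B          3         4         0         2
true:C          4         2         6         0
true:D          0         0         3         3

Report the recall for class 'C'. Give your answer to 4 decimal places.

0.5000

One-vs-rest for 'C': TP = diagonal; FP = other classes predicted 'C'; FN = 'C' predicted as other.
recall = TP/(TP+FN).
C: TP=6, FN=4+2+0=6 → 6/12 = 0.50000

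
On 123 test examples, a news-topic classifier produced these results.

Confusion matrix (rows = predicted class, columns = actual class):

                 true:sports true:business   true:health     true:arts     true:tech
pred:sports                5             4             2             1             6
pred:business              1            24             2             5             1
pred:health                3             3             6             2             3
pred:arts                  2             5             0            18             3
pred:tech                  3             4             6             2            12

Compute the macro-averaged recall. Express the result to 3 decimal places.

Per-class recall (TP/(TP+FN)):
  sports: TP=5, FN=1+3+2+3=9 → 5/14 = 0.3571
  business: TP=24, FN=4+3+5+4=16 → 24/40 = 0.6000
  health: TP=6, FN=2+2+0+6=10 → 6/16 = 0.3750
  arts: TP=18, FN=1+5+2+2=10 → 18/28 = 0.6429
  tech: TP=12, FN=6+1+3+3=13 → 12/25 = 0.4800
Macro-recall = mean = (0.3571 + 0.6000 + 0.3750 + 0.6429 + 0.4800) / 5 = 0.491

0.491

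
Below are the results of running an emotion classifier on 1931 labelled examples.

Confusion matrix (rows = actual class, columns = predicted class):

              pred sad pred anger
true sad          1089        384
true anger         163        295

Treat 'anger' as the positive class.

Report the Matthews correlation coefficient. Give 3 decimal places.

MCC = (TP·TN − FP·FN) / √((TP+FP)(TP+FN)(TN+FP)(TN+FN))
Numerator = 295·1089 − 384·163 = 258663
Denominator = √(679·458·1473·1252) = √573511760472 = 757305.5925
MCC = 258663 / 757305.5925 = 0.342

0.342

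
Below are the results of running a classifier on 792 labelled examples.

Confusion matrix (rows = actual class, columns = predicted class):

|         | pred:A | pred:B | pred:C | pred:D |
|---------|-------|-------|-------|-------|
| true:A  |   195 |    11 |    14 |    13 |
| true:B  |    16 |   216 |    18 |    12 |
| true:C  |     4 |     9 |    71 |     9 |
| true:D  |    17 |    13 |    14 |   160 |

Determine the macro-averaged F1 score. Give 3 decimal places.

0.791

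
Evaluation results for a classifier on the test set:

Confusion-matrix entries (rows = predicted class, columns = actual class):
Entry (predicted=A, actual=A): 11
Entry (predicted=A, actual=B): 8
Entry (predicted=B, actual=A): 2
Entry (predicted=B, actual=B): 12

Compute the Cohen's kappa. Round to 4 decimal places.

0.4128

Observed agreement pₒ = trace/N = 23/33 = 0.69697
Expected agreement pₑ = Σ (rowᵢ·colᵢ)/N² = (13·19 + 20·14)/33² = 0.48393
κ = (pₒ − pₑ)/(1 − pₑ) = (0.69697 − 0.48393)/(1 − 0.48393) = 0.4128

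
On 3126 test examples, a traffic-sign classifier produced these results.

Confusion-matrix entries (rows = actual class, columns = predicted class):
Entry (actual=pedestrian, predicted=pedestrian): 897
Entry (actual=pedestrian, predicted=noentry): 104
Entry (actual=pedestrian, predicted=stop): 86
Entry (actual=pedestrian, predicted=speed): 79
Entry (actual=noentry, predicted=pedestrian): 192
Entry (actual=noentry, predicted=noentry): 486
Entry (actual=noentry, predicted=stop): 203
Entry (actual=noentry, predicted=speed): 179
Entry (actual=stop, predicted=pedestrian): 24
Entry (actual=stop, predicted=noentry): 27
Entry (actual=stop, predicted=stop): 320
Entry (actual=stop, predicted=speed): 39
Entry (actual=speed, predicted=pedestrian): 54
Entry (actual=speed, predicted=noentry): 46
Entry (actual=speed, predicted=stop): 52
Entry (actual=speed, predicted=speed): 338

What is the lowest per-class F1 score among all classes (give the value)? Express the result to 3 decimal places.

0.564

Per-class F1 score (2·TP/(2·TP+FP+FN)):
  pedestrian: TP=897, FP=192+24+54=270, FN=104+86+79=269 → 1794/2333 = 0.7690
  noentry: TP=486, FP=104+27+46=177, FN=192+203+179=574 → 972/1723 = 0.5641
  stop: TP=320, FP=86+203+52=341, FN=24+27+39=90 → 640/1071 = 0.5976
  speed: TP=338, FP=79+179+39=297, FN=54+46+52=152 → 676/1125 = 0.6009
Lowest is class 'noentry' with F1 score = 0.564.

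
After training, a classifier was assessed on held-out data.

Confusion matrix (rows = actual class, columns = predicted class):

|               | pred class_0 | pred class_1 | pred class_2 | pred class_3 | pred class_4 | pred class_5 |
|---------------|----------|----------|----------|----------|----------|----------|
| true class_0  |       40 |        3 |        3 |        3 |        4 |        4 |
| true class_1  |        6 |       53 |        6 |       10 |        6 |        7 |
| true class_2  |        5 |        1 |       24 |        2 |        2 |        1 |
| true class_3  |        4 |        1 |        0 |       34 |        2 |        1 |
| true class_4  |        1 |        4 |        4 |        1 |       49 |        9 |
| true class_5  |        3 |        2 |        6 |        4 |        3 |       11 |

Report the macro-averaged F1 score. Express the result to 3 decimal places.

Per-class F1 score (2·TP/(2·TP+FP+FN)):
  class_0: TP=40, FP=6+5+4+1+3=19, FN=3+3+3+4+4=17 → 80/116 = 0.6897
  class_1: TP=53, FP=3+1+1+4+2=11, FN=6+6+10+6+7=35 → 106/152 = 0.6974
  class_2: TP=24, FP=3+6+0+4+6=19, FN=5+1+2+2+1=11 → 48/78 = 0.6154
  class_3: TP=34, FP=3+10+2+1+4=20, FN=4+1+0+2+1=8 → 68/96 = 0.7083
  class_4: TP=49, FP=4+6+2+2+3=17, FN=1+4+4+1+9=19 → 98/134 = 0.7313
  class_5: TP=11, FP=4+7+1+1+9=22, FN=3+2+6+4+3=18 → 22/62 = 0.3548
Macro-F1 score = mean = (0.6897 + 0.6974 + 0.6154 + 0.7083 + 0.7313 + 0.3548) / 6 = 0.633

0.633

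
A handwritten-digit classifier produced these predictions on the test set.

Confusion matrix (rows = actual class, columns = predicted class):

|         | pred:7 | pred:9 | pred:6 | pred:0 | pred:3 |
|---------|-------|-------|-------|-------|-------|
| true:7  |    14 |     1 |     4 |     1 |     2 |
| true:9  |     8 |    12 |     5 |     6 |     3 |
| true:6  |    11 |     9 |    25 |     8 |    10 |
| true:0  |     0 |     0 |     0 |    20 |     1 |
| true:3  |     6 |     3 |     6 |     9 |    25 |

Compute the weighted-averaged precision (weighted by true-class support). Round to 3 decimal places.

0.545

Per-class precision (TP/(TP+FP)):
  7: TP=14, FP=8+11+0+6=25 → 14/39 = 0.3590
  9: TP=12, FP=1+9+0+3=13 → 12/25 = 0.4800
  6: TP=25, FP=4+5+0+6=15 → 25/40 = 0.6250
  0: TP=20, FP=1+6+8+9=24 → 20/44 = 0.4545
  3: TP=25, FP=2+3+10+1=16 → 25/41 = 0.6098
Weighted-precision = Σ (supportᵢ/N)·precisionᵢ with N=189: (22/189)·0.3590 + (34/189)·0.4800 + (63/189)·0.6250 + (21/189)·0.4545 + (49/189)·0.6098 = 0.545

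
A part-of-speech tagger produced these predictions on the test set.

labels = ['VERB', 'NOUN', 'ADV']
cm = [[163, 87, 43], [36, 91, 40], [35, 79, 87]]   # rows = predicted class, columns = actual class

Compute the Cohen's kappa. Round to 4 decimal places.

0.2738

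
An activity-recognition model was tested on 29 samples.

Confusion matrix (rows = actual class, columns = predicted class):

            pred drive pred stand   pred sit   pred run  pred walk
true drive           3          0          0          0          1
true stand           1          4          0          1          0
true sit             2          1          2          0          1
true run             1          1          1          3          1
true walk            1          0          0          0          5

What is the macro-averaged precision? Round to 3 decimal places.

0.617

Per-class precision (TP/(TP+FP)):
  drive: TP=3, FP=1+2+1+1=5 → 3/8 = 0.3750
  stand: TP=4, FP=0+1+1+0=2 → 4/6 = 0.6667
  sit: TP=2, FP=0+0+1+0=1 → 2/3 = 0.6667
  run: TP=3, FP=0+1+0+0=1 → 3/4 = 0.7500
  walk: TP=5, FP=1+0+1+1=3 → 5/8 = 0.6250
Macro-precision = mean = (0.3750 + 0.6667 + 0.6667 + 0.7500 + 0.6250) / 5 = 0.617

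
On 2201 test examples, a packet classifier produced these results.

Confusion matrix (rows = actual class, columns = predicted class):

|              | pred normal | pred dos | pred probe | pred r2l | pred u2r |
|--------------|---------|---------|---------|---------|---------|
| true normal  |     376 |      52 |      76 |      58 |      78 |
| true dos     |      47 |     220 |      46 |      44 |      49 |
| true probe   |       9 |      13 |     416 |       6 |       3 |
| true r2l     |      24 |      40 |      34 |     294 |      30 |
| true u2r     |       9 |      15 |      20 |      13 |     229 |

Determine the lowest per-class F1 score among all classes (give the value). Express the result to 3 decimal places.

0.590

Per-class F1 score (2·TP/(2·TP+FP+FN)):
  normal: TP=376, FP=47+9+24+9=89, FN=52+76+58+78=264 → 752/1105 = 0.6805
  dos: TP=220, FP=52+13+40+15=120, FN=47+46+44+49=186 → 440/746 = 0.5898
  probe: TP=416, FP=76+46+34+20=176, FN=9+13+6+3=31 → 832/1039 = 0.8008
  r2l: TP=294, FP=58+44+6+13=121, FN=24+40+34+30=128 → 588/837 = 0.7025
  u2r: TP=229, FP=78+49+3+30=160, FN=9+15+20+13=57 → 458/675 = 0.6785
Lowest is class 'dos' with F1 score = 0.590.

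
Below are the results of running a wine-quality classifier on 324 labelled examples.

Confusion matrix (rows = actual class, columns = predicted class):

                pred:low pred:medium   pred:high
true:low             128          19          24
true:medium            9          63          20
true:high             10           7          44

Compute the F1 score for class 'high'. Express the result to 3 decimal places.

One-vs-rest for 'high': TP = diagonal; FP = other classes predicted 'high'; FN = 'high' predicted as other.
F1 score = 2·TP/(2·TP+FP+FN).
high: TP=44, FP=24+20=44, FN=10+7=17 → 88/149 = 0.5906

0.591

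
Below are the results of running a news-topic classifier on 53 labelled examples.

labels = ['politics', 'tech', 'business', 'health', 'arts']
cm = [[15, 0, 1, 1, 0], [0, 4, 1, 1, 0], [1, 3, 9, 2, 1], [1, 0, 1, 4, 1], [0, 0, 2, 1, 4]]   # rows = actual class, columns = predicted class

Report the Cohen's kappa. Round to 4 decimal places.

Observed agreement pₒ = trace/N = 36/53 = 0.67925
Expected agreement pₑ = Σ (rowᵢ·colᵢ)/N² = (17·17 + 6·7 + 16·14 + 7·9 + 7·6)/53² = 0.23496
κ = (pₒ − pₑ)/(1 − pₑ) = (0.67925 − 0.23496)/(1 − 0.23496) = 0.5807

0.5807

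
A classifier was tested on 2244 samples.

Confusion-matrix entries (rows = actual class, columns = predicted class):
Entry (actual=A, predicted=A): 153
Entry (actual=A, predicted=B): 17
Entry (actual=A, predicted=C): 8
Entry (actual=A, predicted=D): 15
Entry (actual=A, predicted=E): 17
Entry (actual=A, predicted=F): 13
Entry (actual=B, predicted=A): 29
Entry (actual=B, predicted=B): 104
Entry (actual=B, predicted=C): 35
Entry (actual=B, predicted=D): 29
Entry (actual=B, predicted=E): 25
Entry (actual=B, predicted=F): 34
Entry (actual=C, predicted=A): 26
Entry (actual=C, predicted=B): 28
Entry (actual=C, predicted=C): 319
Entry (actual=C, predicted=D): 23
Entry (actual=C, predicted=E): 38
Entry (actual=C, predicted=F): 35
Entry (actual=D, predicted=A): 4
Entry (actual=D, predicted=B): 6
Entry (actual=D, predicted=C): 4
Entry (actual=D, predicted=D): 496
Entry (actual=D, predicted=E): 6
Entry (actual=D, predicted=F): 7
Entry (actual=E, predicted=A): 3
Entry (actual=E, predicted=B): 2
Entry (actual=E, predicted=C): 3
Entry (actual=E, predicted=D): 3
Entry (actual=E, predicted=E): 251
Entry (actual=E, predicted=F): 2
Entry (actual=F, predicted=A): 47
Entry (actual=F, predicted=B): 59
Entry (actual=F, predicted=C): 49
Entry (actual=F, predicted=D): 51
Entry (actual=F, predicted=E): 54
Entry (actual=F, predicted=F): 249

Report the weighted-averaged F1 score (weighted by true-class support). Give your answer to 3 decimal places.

0.689

Per-class F1 score (2·TP/(2·TP+FP+FN)):
  A: TP=153, FP=29+26+4+3+47=109, FN=17+8+15+17+13=70 → 306/485 = 0.6309
  B: TP=104, FP=17+28+6+2+59=112, FN=29+35+29+25+34=152 → 208/472 = 0.4407
  C: TP=319, FP=8+35+4+3+49=99, FN=26+28+23+38+35=150 → 638/887 = 0.7193
  D: TP=496, FP=15+29+23+3+51=121, FN=4+6+4+6+7=27 → 992/1140 = 0.8702
  E: TP=251, FP=17+25+38+6+54=140, FN=3+2+3+3+2=13 → 502/655 = 0.7664
  F: TP=249, FP=13+34+35+7+2=91, FN=47+59+49+51+54=260 → 498/849 = 0.5866
Weighted-F1 score = Σ (supportᵢ/N)·F1 scoreᵢ with N=2244: (223/2244)·0.6309 + (256/2244)·0.4407 + (469/2244)·0.7193 + (523/2244)·0.8702 + (264/2244)·0.7664 + (509/2244)·0.5866 = 0.689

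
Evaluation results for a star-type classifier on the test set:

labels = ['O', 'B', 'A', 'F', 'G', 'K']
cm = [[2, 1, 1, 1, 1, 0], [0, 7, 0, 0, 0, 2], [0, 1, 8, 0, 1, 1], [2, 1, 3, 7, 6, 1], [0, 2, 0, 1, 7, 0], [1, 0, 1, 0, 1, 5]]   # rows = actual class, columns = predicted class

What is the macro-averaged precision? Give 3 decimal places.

Per-class precision (TP/(TP+FP)):
  O: TP=2, FP=0+0+2+0+1=3 → 2/5 = 0.4000
  B: TP=7, FP=1+1+1+2+0=5 → 7/12 = 0.5833
  A: TP=8, FP=1+0+3+0+1=5 → 8/13 = 0.6154
  F: TP=7, FP=1+0+0+1+0=2 → 7/9 = 0.7778
  G: TP=7, FP=1+0+1+6+1=9 → 7/16 = 0.4375
  K: TP=5, FP=0+2+1+1+0=4 → 5/9 = 0.5556
Macro-precision = mean = (0.4000 + 0.5833 + 0.6154 + 0.7778 + 0.4375 + 0.5556) / 6 = 0.562

0.562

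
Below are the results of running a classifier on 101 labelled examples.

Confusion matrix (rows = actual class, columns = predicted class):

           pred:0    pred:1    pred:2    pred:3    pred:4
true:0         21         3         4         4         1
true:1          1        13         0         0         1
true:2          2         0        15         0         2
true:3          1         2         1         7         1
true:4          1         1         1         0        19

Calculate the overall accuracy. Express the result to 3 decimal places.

0.743

Accuracy = trace / total = (21+13+15+7+19=75) / 101 = 75/101 = 0.743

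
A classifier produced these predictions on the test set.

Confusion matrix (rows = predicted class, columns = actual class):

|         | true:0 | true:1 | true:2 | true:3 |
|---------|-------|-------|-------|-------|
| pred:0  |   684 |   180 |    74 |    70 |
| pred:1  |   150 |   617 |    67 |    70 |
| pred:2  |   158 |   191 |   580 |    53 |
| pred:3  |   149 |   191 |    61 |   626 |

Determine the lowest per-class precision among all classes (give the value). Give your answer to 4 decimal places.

0.5906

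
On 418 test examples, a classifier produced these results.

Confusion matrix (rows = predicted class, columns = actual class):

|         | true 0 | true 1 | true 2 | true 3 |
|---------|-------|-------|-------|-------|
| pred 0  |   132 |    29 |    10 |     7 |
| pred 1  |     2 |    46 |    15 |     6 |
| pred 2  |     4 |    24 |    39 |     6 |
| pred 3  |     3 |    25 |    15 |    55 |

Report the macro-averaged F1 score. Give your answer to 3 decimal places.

0.614

Per-class F1 score (2·TP/(2·TP+FP+FN)):
  0: TP=132, FP=29+10+7=46, FN=2+4+3=9 → 264/319 = 0.8276
  1: TP=46, FP=2+15+6=23, FN=29+24+25=78 → 92/193 = 0.4767
  2: TP=39, FP=4+24+6=34, FN=10+15+15=40 → 78/152 = 0.5132
  3: TP=55, FP=3+25+15=43, FN=7+6+6=19 → 110/172 = 0.6395
Macro-F1 score = mean = (0.8276 + 0.4767 + 0.5132 + 0.6395) / 4 = 0.614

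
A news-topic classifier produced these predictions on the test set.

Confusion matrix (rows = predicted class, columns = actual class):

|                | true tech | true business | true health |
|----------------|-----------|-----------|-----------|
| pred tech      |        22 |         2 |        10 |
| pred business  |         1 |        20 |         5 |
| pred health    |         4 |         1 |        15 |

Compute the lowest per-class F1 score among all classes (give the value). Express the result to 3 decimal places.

Per-class F1 score (2·TP/(2·TP+FP+FN)):
  tech: TP=22, FP=2+10=12, FN=1+4=5 → 44/61 = 0.7213
  business: TP=20, FP=1+5=6, FN=2+1=3 → 40/49 = 0.8163
  health: TP=15, FP=4+1=5, FN=10+5=15 → 30/50 = 0.6000
Lowest is class 'health' with F1 score = 0.600.

0.600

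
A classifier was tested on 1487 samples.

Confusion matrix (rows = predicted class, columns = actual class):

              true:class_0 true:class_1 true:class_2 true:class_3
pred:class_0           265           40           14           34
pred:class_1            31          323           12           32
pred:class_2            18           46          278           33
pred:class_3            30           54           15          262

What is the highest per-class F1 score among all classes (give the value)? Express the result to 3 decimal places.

0.801

Per-class F1 score (2·TP/(2·TP+FP+FN)):
  class_0: TP=265, FP=40+14+34=88, FN=31+18+30=79 → 530/697 = 0.7604
  class_1: TP=323, FP=31+12+32=75, FN=40+46+54=140 → 646/861 = 0.7503
  class_2: TP=278, FP=18+46+33=97, FN=14+12+15=41 → 556/694 = 0.8012
  class_3: TP=262, FP=30+54+15=99, FN=34+32+33=99 → 524/722 = 0.7258
Highest is class 'class_2' with F1 score = 0.801.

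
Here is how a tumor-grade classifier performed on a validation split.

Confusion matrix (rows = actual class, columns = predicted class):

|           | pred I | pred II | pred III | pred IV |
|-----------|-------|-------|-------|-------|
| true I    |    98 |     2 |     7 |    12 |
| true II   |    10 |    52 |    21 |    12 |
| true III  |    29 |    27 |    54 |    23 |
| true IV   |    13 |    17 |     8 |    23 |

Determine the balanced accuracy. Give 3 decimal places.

0.538

Balanced accuracy = mean of per-class recall.
  I: recall = 98/119 = 0.8235
  II: recall = 52/95 = 0.5474
  III: recall = 54/133 = 0.4060
  IV: recall = 23/61 = 0.3770
Mean = (0.8235 + 0.5474 + 0.4060 + 0.3770) / 4 = 0.538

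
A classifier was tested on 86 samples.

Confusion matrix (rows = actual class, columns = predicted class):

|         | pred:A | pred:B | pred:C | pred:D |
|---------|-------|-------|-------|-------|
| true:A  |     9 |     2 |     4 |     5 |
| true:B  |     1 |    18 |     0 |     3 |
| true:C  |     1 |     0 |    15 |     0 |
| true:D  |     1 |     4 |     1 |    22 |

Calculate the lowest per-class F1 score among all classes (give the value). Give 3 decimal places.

0.563

Per-class F1 score (2·TP/(2·TP+FP+FN)):
  A: TP=9, FP=1+1+1=3, FN=2+4+5=11 → 18/32 = 0.5625
  B: TP=18, FP=2+0+4=6, FN=1+0+3=4 → 36/46 = 0.7826
  C: TP=15, FP=4+0+1=5, FN=1+0+0=1 → 30/36 = 0.8333
  D: TP=22, FP=5+3+0=8, FN=1+4+1=6 → 44/58 = 0.7586
Lowest is class 'A' with F1 score = 0.563.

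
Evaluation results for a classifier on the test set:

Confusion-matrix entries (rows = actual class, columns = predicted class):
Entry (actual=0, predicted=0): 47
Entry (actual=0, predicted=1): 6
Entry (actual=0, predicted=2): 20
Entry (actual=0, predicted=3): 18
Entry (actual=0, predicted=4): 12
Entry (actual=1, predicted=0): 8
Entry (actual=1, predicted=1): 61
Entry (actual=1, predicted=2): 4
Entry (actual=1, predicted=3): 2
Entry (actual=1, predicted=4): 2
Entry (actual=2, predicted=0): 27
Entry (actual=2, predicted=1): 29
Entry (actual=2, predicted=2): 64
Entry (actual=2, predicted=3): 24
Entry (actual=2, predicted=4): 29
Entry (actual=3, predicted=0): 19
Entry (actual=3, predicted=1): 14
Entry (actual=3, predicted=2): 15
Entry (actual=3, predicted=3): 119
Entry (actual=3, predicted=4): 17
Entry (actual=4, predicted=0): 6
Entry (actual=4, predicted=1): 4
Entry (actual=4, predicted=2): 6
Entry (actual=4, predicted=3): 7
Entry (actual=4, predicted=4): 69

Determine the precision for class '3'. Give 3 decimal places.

0.700

Take TP from the diagonal, FP from the rest of the '3' prediction marginal, FN from the rest of the '3' actual marginal.
precision = TP/(TP+FP).
3: TP=119, FP=18+2+24+7=51 → 119/170 = 0.7000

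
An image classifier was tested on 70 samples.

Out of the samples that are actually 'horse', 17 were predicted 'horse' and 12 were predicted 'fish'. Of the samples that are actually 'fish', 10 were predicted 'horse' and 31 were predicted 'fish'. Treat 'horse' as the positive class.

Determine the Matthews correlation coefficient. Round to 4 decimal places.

0.3464

MCC = (TP·TN − FP·FN) / √((TP+FP)(TP+FN)(TN+FP)(TN+FN))
Numerator = 17·31 − 10·12 = 407
Denominator = √(27·29·41·43) = √1380429 = 1174.9166
MCC = 407 / 1174.9166 = 0.3464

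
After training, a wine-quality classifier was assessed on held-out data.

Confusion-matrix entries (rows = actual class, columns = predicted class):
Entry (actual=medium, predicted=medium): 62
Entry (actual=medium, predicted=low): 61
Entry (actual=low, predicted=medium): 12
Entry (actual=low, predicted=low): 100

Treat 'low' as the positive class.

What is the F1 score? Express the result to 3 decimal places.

0.733

Precision = TP/(TP+FP) = 100/161 = 0.6211
Recall = TP/(TP+FN) = 100/112 = 0.8929
F1 = 2·TP/(2·TP+FP+FN) = 200/273 = 0.733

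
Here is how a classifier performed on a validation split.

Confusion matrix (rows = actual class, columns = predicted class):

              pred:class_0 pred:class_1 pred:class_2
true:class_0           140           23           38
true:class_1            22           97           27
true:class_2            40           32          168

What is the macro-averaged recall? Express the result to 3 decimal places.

0.687

Per-class recall (TP/(TP+FN)):
  class_0: TP=140, FN=23+38=61 → 140/201 = 0.6965
  class_1: TP=97, FN=22+27=49 → 97/146 = 0.6644
  class_2: TP=168, FN=40+32=72 → 168/240 = 0.7000
Macro-recall = mean = (0.6965 + 0.6644 + 0.7000) / 3 = 0.687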